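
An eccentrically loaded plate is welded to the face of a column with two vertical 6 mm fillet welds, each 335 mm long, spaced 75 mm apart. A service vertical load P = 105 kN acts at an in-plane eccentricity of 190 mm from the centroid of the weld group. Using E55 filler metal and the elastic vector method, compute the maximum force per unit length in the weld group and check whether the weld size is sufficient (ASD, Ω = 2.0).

f_max ≈ 532 N/mm; adequate

E55XX → F_EXX = 550 MPa.
Total weld length L_w = 670 mm. Treat welds as unit-width lines.
Polar moment about centroid: J = 2[d³/12 + d(b/2)²] = 2[335³/12 + 335×37.5²] = 7208000 mm³.
Direct shear f_v = P/L_w = 105×10³ / 670 = 156.7 N/mm (vertical).
Torsion M = P·e = 105×10³ × 190 = 19950000 N·mm.
Critical point at (x, y) = (37.5, 167.5) from centroid. f_tx = M·y/J = 463.6 N/mm; f_ty = M·x/J = 103.8 N/mm.
Resultant f_max = √[f_tx² + (f_v + f_ty)²] = √[463.6² + (156.7 + 103.8)²] = 531.8 N/mm.
Capacity per unit length: r_n/Ω = (1/2.0) × 0.6 × 550 × (0.707 × 6) = 699.9 N/mm.
531.8 ≤ 699.9 → adequate.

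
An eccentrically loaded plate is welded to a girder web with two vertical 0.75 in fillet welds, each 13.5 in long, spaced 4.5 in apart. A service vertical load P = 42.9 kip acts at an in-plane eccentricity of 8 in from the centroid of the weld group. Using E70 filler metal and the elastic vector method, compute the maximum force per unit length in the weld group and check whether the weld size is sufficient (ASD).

f_max ≈ 5.19 kip/in; adequate

E70XX → F_EXX = 70 ksi.
Total weld length L_w = 27 in. Treat welds as unit-width lines.
Polar moment about centroid: J = 2[d³/12 + d(b/2)²] = 2[13.5³/12 + 13.5×2.25²] = 546.8 in³.
Direct shear f_v = P/L_w = 42.9 / 27 = 1.589 kip/in (vertical).
Torsion M = P·e = 42.9 × 8 = 343.2 kip·in.
Critical point at (x, y) = (2.25, 6.75) from centroid. f_tx = M·y/J = 4.237 kip/in; f_ty = M·x/J = 1.412 kip/in.
Resultant f_max = √[f_tx² + (f_v + f_ty)²] = √[4.237² + (1.589 + 1.412)²] = 5.192 kip/in.
Capacity per unit length: r_n/Ω = (1/2.0) × 0.6 × 70 × (0.707 × 0.75) = 11.14 kip/in.
5.192 ≤ 11.14 → adequate.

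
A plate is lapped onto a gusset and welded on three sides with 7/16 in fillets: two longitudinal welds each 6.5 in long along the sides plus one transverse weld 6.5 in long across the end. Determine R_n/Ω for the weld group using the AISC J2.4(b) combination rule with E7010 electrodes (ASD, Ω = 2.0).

R_n/Ω ≈ 135 kips

E70XX → F_EXX = 70 ksi.
t_e = 0.707 × 0.4375 = 0.3093 in.
R_nwl = 0.6 × 70 × 0.3093 × 13 = 168.9 kips (longitudinal, 2 welds).
R_nwt = 0.6 × 70 × 0.3093 × 6.5 = 84.44 kips (transverse, base value).
(i) R_nwl + R_nwt = 253.3 kips; (ii) 0.85 R_nwl + 1.5 R_nwt = 270.2 kips.
R_n = max = 270.2 kips [governs: (ii)]; R_n/Ω = 135.1 kips.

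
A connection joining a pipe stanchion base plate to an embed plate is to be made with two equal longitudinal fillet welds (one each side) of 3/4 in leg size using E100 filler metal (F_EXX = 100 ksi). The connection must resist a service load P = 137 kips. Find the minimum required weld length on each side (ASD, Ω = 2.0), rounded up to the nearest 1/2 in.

L = 4.5 in on each side

Throat t_e = 0.707 × 0.75 = 0.5302 in.
r_n/Ω = (0.6 × 100 × 0.5302) / 2.0 = 15.91 kip/in.
L_req = P / (r_n/Ω) = 137 / 15.91 = 8.612 in total.
Per side: 8.612 / 2 = 4.306 in.
Round up → use L = 4.5 in on each side.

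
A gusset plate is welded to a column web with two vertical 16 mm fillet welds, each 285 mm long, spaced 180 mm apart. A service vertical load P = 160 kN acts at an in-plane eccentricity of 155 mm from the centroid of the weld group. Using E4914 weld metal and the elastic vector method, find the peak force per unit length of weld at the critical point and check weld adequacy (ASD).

E49XX → F_EXX = 490 MPa.
Total weld length L_w = 570 mm. Treat welds as unit-width lines.
Polar moment about centroid: J = 2[d³/12 + d(b/2)²] = 2[285³/12 + 285×90²] = 8475000 mm³.
Direct shear f_v = P/L_w = 160×10³ / 570 = 280.7 N/mm (vertical).
Torsion M = P·e = 160×10³ × 155 = 24800000 N·mm.
Critical point at (x, y) = (90, 142.5) from centroid. f_tx = M·y/J = 417 N/mm; f_ty = M·x/J = 263.4 N/mm.
Resultant f_max = √[f_tx² + (f_v + f_ty)²] = √[417² + (280.7 + 263.4)²] = 685.5 N/mm.
Capacity per unit length: r_n/Ω = (1/2.0) × 0.6 × 490 × (0.707 × 16) = 1663 N/mm.
685.5 ≤ 1663 → adequate.

f_max ≈ 685 N/mm; adequate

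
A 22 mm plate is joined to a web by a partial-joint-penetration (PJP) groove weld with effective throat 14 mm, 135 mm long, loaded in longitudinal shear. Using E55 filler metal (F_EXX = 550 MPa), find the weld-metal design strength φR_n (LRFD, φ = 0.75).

φR_n ≈ 468 kN

Effective throat (given) t_e = 14 mm.
A_we = 14 × 135 = 1890 mm².
F_nw = 0.6 F_EXX = 330 MPa.
φR_n = 0.75 × 330 × 1890 × 10⁻³ = 467.8 kN.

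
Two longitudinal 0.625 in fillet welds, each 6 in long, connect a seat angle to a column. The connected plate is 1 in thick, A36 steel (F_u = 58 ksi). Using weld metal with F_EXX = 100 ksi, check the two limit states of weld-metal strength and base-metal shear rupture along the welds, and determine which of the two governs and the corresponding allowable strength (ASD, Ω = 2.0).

R_n/Ω ≈ 159 kips (weld metal governs)

t_e = 0.707 × 0.625 = 0.4419 in; L = 12 in.
Weld metal: R_n/Ω = (1/2.0) × 0.6 × 100 × 0.4419 × 12 = 159.1 kips.
Base metal (shear rupture): R_n/Ω = (1/2.0) × 0.6 × 58 × 1 × 12 = 208.8 kips.
Governing: weld metal.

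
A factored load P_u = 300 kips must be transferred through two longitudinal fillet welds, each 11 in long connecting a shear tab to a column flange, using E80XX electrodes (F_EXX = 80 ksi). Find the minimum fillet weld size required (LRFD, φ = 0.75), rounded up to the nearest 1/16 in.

w = 9/16 in

Total weld length L = 22 in.
Required throat t_e = P_u / (φ × 0.6 F_EXX × L) = 300 / (0.75 × 0.6 × 80 × 22) = 0.3788 in.
Required leg w = t_e / 0.707 = 0.5358 in → use 9/16 in.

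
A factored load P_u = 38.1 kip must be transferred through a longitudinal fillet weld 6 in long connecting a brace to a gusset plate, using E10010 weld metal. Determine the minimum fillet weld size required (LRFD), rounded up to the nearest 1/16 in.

E100XX → F_EXX = 100 ksi.
Total weld length L = 6 in.
Required throat t_e = P_u / (φ × 0.6 F_EXX × L) = 38.1 / (0.75 × 0.6 × 100 × 6) = 0.1411 in.
Required leg w = t_e / 0.707 = 0.1996 in → use 1/4 in.

w = 1/4 in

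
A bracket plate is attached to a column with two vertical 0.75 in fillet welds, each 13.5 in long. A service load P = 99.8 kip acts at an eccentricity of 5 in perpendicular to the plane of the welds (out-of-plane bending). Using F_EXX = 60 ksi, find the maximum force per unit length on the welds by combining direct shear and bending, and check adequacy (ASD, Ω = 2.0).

L_w = 2 × 13.5 = 27 in; section modulus (unit throat) S = 2 × L²/6 = 60.75 in².
Direct shear f_v = P/L_w = 99.8/27 = 3.696 kip/in.
Moment M = P × e = 99.8 × 5 = 499 kip·in; bending f_b = M/S = 8.214 kip/in.
f_max = √(f_v² + f_b²) = √(3.696² + 8.214²) = 9.007 kip/in.
r_n/Ω = (1/2.0) × 0.6 × 60 × (0.707 × 0.75) = 9.544 kip/in → adequate.

f_max ≈ 9.01 kip/in; adequate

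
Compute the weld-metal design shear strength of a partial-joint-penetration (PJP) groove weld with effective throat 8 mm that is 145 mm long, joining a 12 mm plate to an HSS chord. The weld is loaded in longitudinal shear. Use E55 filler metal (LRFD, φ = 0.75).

E55XX → F_EXX = 550 MPa.
Effective throat (given) t_e = 8 mm.
A_we = 8 × 145 = 1160 mm².
F_nw = 0.6 F_EXX = 330 MPa.
φR_n = 0.75 × 330 × 1160 × 10⁻³ = 287.1 kN.

φR_n ≈ 287 kN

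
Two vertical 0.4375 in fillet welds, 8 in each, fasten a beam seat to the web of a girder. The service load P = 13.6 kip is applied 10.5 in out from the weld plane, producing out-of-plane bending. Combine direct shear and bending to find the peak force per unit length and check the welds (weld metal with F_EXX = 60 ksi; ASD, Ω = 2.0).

L_w = 2 × 8 = 16 in; section modulus (unit throat) S = 2 × L²/6 = 21.33 in².
Direct shear f_v = P/L_w = 13.6/16 = 0.85 kip/in.
Moment M = P × e = 13.6 × 10.5 = 142.8 kip·in; bending f_b = M/S = 6.694 kip/in.
f_max = √(f_v² + f_b²) = √(0.85² + 6.694²) = 6.748 kip/in.
r_n/Ω = (1/2.0) × 0.6 × 60 × (0.707 × 0.4375) = 5.568 kip/in → NOT adequate.

f_max ≈ 6.75 kip/in; NOT adequate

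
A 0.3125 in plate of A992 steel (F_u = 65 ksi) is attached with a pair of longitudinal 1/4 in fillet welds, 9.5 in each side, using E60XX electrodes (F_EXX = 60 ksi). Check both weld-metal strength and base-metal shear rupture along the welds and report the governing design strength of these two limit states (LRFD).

t_e = 0.707 × 0.25 = 0.1767 in; L = 19 in.
Weld metal: φR_n = 0.75 × 0.6 × 60 × 0.1767 × 19 = 90.67 kip.
Base metal (shear rupture): φR_n = 0.75 × 0.6 × 65 × 0.3125 × 19 = 173.7 kip.
Governing: weld metal.

φR_n ≈ 90.7 kip (weld metal governs)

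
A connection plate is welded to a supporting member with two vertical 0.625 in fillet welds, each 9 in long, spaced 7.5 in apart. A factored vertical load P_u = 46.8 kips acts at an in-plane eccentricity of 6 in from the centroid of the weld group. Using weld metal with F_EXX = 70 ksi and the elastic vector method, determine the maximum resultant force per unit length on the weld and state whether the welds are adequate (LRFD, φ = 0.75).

f_max ≈ 6.38 kip/in; adequate

Total weld length L_w = 18 in. Treat welds as unit-width lines.
Polar moment about centroid: J = 2[d³/12 + d(b/2)²] = 2[9³/12 + 9×3.75²] = 374.6 in³.
Direct shear f_v = P/L_w = 46.8 / 18 = 2.6 kip/in (vertical).
Torsion M = P·e = 46.8 × 6 = 280.8 kip·in.
Critical point at (x, y) = (3.75, 4.5) from centroid. f_tx = M·y/J = 3.373 kip/in; f_ty = M·x/J = 2.811 kip/in.
Resultant f_max = √[f_tx² + (f_v + f_ty)²] = √[3.373² + (2.6 + 2.811)²] = 6.376 kip/in.
Capacity per unit length: φr_n = 0.75 × 0.6 × 70 × (0.707 × 0.625) = 13.92 kip/in.
6.376 ≤ 13.92 → adequate.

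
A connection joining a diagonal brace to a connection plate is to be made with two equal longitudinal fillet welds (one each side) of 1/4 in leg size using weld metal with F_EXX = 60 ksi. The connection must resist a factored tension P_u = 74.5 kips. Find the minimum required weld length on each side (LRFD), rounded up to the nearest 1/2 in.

L = 8 in on each side

Throat t_e = 0.707 × 0.25 = 0.1767 in.
φr_n = 0.75 × 0.6 × 60 × 0.1767 = 4.772 kips/in.
L_req = P_u / φr_n = 74.5 / 4.772 = 15.61 in total.
Per side: 15.61 / 2 = 7.806 in.
Round up → use L = 8 in on each side.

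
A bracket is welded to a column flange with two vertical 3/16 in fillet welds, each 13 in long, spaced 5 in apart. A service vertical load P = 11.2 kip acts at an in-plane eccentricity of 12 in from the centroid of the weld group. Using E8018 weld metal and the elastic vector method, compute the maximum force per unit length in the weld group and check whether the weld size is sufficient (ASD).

f_max ≈ 1.97 kip/in; adequate

E80XX → F_EXX = 80 ksi.
Total weld length L_w = 26 in. Treat welds as unit-width lines.
Polar moment about centroid: J = 2[d³/12 + d(b/2)²] = 2[13³/12 + 13×2.5²] = 528.7 in³.
Direct shear f_v = P/L_w = 11.2 / 26 = 0.4308 kip/in (vertical).
Torsion M = P·e = 11.2 × 12 = 134.4 kip·in.
Critical point at (x, y) = (2.5, 6.5) from centroid. f_tx = M·y/J = 1.652 kip/in; f_ty = M·x/J = 0.6356 kip/in.
Resultant f_max = √[f_tx² + (f_v + f_ty)²] = √[1.652² + (0.4308 + 0.6356)²] = 1.967 kip/in.
Capacity per unit length: r_n/Ω = (1/2.0) × 0.6 × 80 × (0.707 × 0.1875) = 3.181 kip/in.
1.967 ≤ 3.181 → adequate.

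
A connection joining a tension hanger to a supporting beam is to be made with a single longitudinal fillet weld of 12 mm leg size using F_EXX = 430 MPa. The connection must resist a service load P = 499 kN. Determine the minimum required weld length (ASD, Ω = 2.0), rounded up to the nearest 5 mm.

L = 460 mm

Throat t_e = 0.707 × 12 = 8.484 mm.
r_n/Ω = (0.6 × 430 × 8.484) / 2.0 = 1094 N/mm = 1.094 kN/mm.
L_req = P / (r_n/Ω) = 499 / 1.094 = 455.9 mm total.
Round up → use L = 460 mm.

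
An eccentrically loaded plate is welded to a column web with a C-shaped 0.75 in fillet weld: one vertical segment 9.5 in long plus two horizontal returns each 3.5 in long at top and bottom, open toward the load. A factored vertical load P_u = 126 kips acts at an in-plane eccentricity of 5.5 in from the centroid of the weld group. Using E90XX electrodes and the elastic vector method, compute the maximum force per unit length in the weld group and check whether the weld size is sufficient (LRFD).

E90XX → F_EXX = 90 ksi.
Total weld length L_w = 16.5 in. Treat welds as unit-width lines.
Centroid: x̄ = 2×3.5×1.75 / 16.5 = 0.7424 in from the vertical weld.
Polar moment about centroid: J = I_x + I_y = [9.5³/12 + 2×3.5×4.75²] + [9.5×0.7424² + 2(3.5³/12 + 3.5×1.008²)] = 248.9 in³.
Direct shear f_v = P/L_w = 126 / 16.5 = 7.636 kip/in (vertical).
Torsion M = P·e = 126 × 5.5 = 693 kip·in.
Critical point at (x, y) = (2.758, 4.75) from centroid. f_tx = M·y/J = 13.23 kip/in; f_ty = M·x/J = 7.679 kip/in.
Resultant f_max = √[f_tx² + (f_v + f_ty)²] = √[13.23² + (7.636 + 7.679)²] = 20.24 kip/in.
Capacity per unit length: φr_n = 0.75 × 0.6 × 90 × (0.707 × 0.75) = 21.48 kip/in.
20.24 ≤ 21.48 → adequate.

f_max ≈ 20.2 kip/in; adequate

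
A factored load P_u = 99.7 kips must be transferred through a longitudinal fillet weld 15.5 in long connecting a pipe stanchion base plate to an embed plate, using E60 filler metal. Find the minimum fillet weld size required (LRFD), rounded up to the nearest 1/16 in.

w = 3/8 in

E60XX → F_EXX = 60 ksi.
Total weld length L = 15.5 in.
Required throat t_e = P_u / (φ × 0.6 F_EXX × L) = 99.7 / (0.75 × 0.6 × 60 × 15.5) = 0.2382 in.
Required leg w = t_e / 0.707 = 0.337 in → use 3/8 in.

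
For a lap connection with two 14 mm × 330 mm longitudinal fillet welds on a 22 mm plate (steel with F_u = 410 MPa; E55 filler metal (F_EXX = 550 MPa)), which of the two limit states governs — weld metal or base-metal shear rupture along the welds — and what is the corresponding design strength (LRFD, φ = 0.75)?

φR_n ≈ 1620 kN (weld metal governs)

t_e = 0.707 × 14 = 9.898 mm; L = 660 mm.
Weld metal: φR_n = 0.75 × 0.6 × 550 × 9.898 × 660 × 10⁻³ = 1617 kN.
Base metal (shear rupture): φR_n = 0.75 × 0.6 × 410 × 22 × 660 × 10⁻³ = 2679 kN.
Governing: weld metal.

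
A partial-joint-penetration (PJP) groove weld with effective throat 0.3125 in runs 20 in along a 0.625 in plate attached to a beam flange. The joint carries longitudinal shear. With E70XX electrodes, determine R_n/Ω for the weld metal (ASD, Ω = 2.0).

E70XX → F_EXX = 70 ksi.
Effective throat (given) t_e = 0.3125 in.
A_we = 0.3125 × 20 = 6.25 in².
F_nw = 0.6 F_EXX = 42 ksi.
R_n/Ω = (42 × 6.25) / 2.0 = 131.2 kips.

R_n/Ω ≈ 131 kips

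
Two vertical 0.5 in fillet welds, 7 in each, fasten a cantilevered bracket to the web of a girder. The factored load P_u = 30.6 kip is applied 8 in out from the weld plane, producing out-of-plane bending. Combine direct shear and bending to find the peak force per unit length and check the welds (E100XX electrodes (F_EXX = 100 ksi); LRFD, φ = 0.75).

L_w = 2 × 7 = 14 in; section modulus (unit throat) S = 2 × L²/6 = 16.33 in².
Direct shear f_v = P/L_w = 30.6/14 = 2.186 kip/in.
Moment M = P × e = 30.6 × 8 = 244.8 kip·in; bending f_b = M/S = 14.99 kip/in.
f_max = √(f_v² + f_b²) = √(2.186² + 14.99²) = 15.15 kip/in.
φr_n = 0.75 × 0.6 × 100 × (0.707 × 0.5) = 15.91 kip/in → adequate.

f_max ≈ 15.1 kip/in; adequate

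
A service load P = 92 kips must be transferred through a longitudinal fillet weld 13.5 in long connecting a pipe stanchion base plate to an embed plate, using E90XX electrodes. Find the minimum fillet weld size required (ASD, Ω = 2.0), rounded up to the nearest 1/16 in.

w = 3/8 in

E90XX → F_EXX = 90 ksi.
Total weld length L = 13.5 in.
Required throat t_e = P × Ω / (0.6 F_EXX × L) = 92 × 2.0 / (0.6 × 90 × 13.5) = 0.2524 in.
Required leg w = t_e / 0.707 = 0.357 in → use 3/8 in.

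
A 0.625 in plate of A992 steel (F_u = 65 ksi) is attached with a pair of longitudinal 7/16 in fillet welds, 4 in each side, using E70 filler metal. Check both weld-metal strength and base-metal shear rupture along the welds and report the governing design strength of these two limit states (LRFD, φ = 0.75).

E70XX → F_EXX = 70 ksi.
t_e = 0.707 × 0.4375 = 0.3093 in; L = 8 in.
Weld metal: φR_n = 0.75 × 0.6 × 70 × 0.3093 × 8 = 77.95 kip.
Base metal (shear rupture): φR_n = 0.75 × 0.6 × 65 × 0.625 × 8 = 146.2 kip.
Governing: weld metal.

φR_n ≈ 77.9 kip (weld metal governs)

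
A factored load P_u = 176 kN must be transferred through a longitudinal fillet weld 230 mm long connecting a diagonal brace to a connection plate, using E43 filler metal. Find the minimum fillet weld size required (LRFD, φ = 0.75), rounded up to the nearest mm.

E43XX → F_EXX = 430 MPa.
Total weld length L = 230 mm.
Required throat t_e = P_u / (φ × 0.6 F_EXX × L) = 176 / (0.75 × 0.6 × 430 × 230 × 10⁻³) = 3.955 mm.
Required leg w = t_e / 0.707 = 5.594 mm → use 6 mm.

w = 6 mm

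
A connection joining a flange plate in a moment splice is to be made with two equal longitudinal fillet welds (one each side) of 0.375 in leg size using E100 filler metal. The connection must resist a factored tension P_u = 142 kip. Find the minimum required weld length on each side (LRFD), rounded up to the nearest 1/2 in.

E100XX → F_EXX = 100 ksi.
Throat t_e = 0.707 × 0.375 = 0.2651 in.
φr_n = 0.75 × 0.6 × 100 × 0.2651 = 11.93 kip/in.
L_req = P_u / φr_n = 142 / 11.93 = 11.9 in total.
Per side: 11.9 / 2 = 5.951 in.
Round up → use L = 6 in on each side.

L = 6 in on each side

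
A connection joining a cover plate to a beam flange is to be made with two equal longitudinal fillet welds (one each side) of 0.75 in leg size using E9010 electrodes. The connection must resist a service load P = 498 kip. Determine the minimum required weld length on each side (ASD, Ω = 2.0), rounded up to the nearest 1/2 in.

L = 17.5 in on each side

E90XX → F_EXX = 90 ksi.
Throat t_e = 0.707 × 0.75 = 0.5302 in.
r_n/Ω = (0.6 × 90 × 0.5302) / 2.0 = 14.32 kip/in.
L_req = P / (r_n/Ω) = 498 / 14.32 = 34.78 in total.
Per side: 34.78 / 2 = 17.39 in.
Round up → use L = 17.5 in on each side.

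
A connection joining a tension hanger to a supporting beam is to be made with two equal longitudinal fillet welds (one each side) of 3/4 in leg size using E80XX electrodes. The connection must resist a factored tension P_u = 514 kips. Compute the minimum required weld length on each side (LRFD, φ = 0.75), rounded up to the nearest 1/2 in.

E80XX → F_EXX = 80 ksi.
Throat t_e = 0.707 × 0.75 = 0.5302 in.
φr_n = 0.75 × 0.6 × 80 × 0.5302 = 19.09 kips/in.
L_req = P_u / φr_n = 514 / 19.09 = 26.93 in total.
Per side: 26.93 / 2 = 13.46 in.
Round up → use L = 13.5 in on each side.

L = 13.5 in on each side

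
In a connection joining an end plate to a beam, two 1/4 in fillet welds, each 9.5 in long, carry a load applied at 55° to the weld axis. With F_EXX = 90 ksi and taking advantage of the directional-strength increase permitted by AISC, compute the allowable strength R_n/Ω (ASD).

R_n/Ω ≈ 124 kip

t_e = 0.707 × 0.25 = 0.1767 in; A_we = 0.1767 × 19 = 3.358 in².
Directional factor: 1.0 + 0.5 sin^1.5(55°) = 1.371.
F_nw = 0.6 × 90 × 1.371 = 74.02 ksi.
R_n/Ω = (74.02 × 3.358) / 2.0 = 124.3 kip.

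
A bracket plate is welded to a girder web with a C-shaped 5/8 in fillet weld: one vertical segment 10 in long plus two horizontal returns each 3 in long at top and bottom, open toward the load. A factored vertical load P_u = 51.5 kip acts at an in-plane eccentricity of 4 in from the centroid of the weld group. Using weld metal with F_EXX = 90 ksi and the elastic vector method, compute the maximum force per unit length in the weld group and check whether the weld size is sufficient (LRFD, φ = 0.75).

Total weld length L_w = 16 in. Treat welds as unit-width lines.
Centroid: x̄ = 2×3×1.5 / 16 = 0.5625 in from the vertical weld.
Polar moment about centroid: J = I_x + I_y = [10³/12 + 2×3×5²] + [10×0.5625² + 2(3³/12 + 3×0.9375²)] = 246.3 in³.
Direct shear f_v = P/L_w = 51.5 / 16 = 3.219 kip/in (vertical).
Torsion M = P·e = 51.5 × 4 = 206 kip·in.
Critical point at (x, y) = (2.438, 5) from centroid. f_tx = M·y/J = 4.182 kip/in; f_ty = M·x/J = 2.039 kip/in.
Resultant f_max = √[f_tx² + (f_v + f_ty)²] = √[4.182² + (3.219 + 2.039)²] = 6.718 kip/in.
Capacity per unit length: φr_n = 0.75 × 0.6 × 90 × (0.707 × 0.625) = 17.9 kip/in.
6.718 ≤ 17.9 → adequate.

f_max ≈ 6.72 kip/in; adequate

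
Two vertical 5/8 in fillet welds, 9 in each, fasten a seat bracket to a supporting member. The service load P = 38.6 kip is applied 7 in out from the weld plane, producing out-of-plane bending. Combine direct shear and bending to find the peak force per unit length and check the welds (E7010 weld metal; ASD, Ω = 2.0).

E70XX → F_EXX = 70 ksi.
L_w = 2 × 9 = 18 in; section modulus (unit throat) S = 2 × L²/6 = 27 in².
Direct shear f_v = P/L_w = 38.6/18 = 2.144 kip/in.
Moment M = P × e = 38.6 × 7 = 270.2 kip·in; bending f_b = M/S = 10.01 kip/in.
f_max = √(f_v² + f_b²) = √(2.144² + 10.01²) = 10.23 kip/in.
r_n/Ω = (1/2.0) × 0.6 × 70 × (0.707 × 0.625) = 9.279 kip/in → NOT adequate.

f_max ≈ 10.2 kip/in; NOT adequate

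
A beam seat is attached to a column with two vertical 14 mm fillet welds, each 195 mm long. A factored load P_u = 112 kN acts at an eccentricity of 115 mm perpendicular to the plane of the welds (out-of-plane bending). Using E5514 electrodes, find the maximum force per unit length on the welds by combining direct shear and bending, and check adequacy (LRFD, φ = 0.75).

f_max ≈ 1060 N/mm; adequate

E55XX → F_EXX = 550 MPa.
L_w = 2 × 195 = 390 mm; section modulus (unit throat) S = 2 × L²/6 = 12680 mm².
Direct shear f_v = P/L_w = 112×10³/390 = 287.2 N/mm.
Moment M = P × e = 112×10³ × 115 = 12880000 N·mm; bending f_b = M/S = 1016 N/mm.
f_max = √(f_v² + f_b²) = √(287.2² + 1016²) = 1056 N/mm.
φr_n = 0.75 × 0.6 × 550 × (0.707 × 14) = 2450 N/mm → adequate.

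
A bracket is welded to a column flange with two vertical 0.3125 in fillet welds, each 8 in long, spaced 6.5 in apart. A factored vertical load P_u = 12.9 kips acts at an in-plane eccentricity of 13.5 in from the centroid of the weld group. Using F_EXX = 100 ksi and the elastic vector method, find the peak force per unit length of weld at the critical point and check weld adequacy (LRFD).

Total weld length L_w = 16 in. Treat welds as unit-width lines.
Polar moment about centroid: J = 2[d³/12 + d(b/2)²] = 2[8³/12 + 8×3.25²] = 254.3 in³.
Direct shear f_v = P/L_w = 12.9 / 16 = 0.8063 kip/in (vertical).
Torsion M = P·e = 12.9 × 13.5 = 174.15 kip·in.
Critical point at (x, y) = (3.25, 4) from centroid. f_tx = M·y/J = 2.739 kip/in; f_ty = M·x/J = 2.225 kip/in.
Resultant f_max = √[f_tx² + (f_v + f_ty)²] = √[2.739² + (0.8063 + 2.225)²] = 4.086 kip/in.
Capacity per unit length: φr_n = 0.75 × 0.6 × 100 × (0.707 × 0.3125) = 9.942 kip/in.
4.086 ≤ 9.942 → adequate.

f_max ≈ 4.09 kip/in; adequate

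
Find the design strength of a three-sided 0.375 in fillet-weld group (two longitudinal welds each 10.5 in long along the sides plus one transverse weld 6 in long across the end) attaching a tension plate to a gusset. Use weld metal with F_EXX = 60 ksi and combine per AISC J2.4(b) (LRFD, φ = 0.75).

t_e = 0.707 × 0.375 = 0.2651 in.
R_nwl = 0.6 × 60 × 0.2651 × 21 = 200.4 kips (longitudinal, 2 welds).
R_nwt = 0.6 × 60 × 0.2651 × 6 = 57.27 kips (transverse, base value).
(i) R_nwl + R_nwt = 257.7 kips; (ii) 0.85 R_nwl + 1.5 R_nwt = 256.3 kips.
R_n = max = 257.7 kips [governs: (i)]; φR_n = 193.3 kips.

φR_n ≈ 193 kips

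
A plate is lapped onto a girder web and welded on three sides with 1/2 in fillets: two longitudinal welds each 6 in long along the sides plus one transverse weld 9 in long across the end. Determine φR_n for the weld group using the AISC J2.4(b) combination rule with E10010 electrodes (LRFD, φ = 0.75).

φR_n ≈ 377 kip

E100XX → F_EXX = 100 ksi.
t_e = 0.707 × 0.5 = 0.3535 in.
R_nwl = 0.6 × 100 × 0.3535 × 12 = 254.5 kip (longitudinal, 2 welds).
R_nwt = 0.6 × 100 × 0.3535 × 9 = 190.9 kip (transverse, base value).
(i) R_nwl + R_nwt = 445.4 kip; (ii) 0.85 R_nwl + 1.5 R_nwt = 502.7 kip.
R_n = max = 502.7 kip [governs: (ii)]; φR_n = 377 kip.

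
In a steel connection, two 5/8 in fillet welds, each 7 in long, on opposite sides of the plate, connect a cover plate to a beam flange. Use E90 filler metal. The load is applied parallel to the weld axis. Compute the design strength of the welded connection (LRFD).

E90XX → F_EXX = 90 ksi.
Effective throat t_e = 0.707 × 0.625 = 0.4419 in.
Total length L = 14 in; A_we = 0.4419 × 14 = 6.186 in².
F_nw = 0.6 F_EXX = 0.6 × 90 = 54 ksi.
φR_n = 0.75 × 54 × 6.186 = 250.5 kip.

φR_n ≈ 251 kip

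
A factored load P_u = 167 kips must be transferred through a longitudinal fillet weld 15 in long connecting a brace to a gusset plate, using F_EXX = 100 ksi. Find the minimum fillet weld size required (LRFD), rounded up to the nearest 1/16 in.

Total weld length L = 15 in.
Required throat t_e = P_u / (φ × 0.6 F_EXX × L) = 167 / (0.75 × 0.6 × 100 × 15) = 0.2474 in.
Required leg w = t_e / 0.707 = 0.3499 in → use 3/8 in.

w = 3/8 in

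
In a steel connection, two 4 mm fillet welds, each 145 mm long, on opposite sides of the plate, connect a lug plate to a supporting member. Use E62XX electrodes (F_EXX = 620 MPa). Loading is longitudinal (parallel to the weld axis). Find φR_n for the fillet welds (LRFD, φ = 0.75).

φR_n ≈ 229 kN

Effective throat t_e = 0.707 × 4 = 2.828 mm.
Total length L = 290 mm; A_we = 2.828 × 290 = 820.1 mm².
F_nw = 0.6 F_EXX = 0.6 × 620 = 372 MPa.
φR_n = 0.75 × 372 × 820.1 × 10⁻³ = 228.8 kN.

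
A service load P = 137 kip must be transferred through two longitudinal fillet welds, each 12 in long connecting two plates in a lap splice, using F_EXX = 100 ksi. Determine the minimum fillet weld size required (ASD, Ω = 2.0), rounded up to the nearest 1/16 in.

w = 5/16 in

Total weld length L = 24 in.
Required throat t_e = P × Ω / (0.6 F_EXX × L) = 137 × 2.0 / (0.6 × 100 × 24) = 0.1903 in.
Required leg w = t_e / 0.707 = 0.2691 in → use 5/16 in.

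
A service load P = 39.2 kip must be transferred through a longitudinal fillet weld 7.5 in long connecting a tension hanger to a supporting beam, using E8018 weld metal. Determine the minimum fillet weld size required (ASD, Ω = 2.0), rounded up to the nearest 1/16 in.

w = 5/16 in

E80XX → F_EXX = 80 ksi.
Total weld length L = 7.5 in.
Required throat t_e = P × Ω / (0.6 F_EXX × L) = 39.2 × 2.0 / (0.6 × 80 × 7.5) = 0.2178 in.
Required leg w = t_e / 0.707 = 0.308 in → use 5/16 in.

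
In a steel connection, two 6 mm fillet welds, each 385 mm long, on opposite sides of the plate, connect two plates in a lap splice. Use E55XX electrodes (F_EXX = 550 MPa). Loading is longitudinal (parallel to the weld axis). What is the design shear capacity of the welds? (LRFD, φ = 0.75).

Effective throat t_e = 0.707 × 6 = 4.242 mm.
Total length L = 770 mm; A_we = 4.242 × 770 = 3266 mm².
F_nw = 0.6 F_EXX = 0.6 × 550 = 330 MPa.
φR_n = 0.75 × 330 × 3266 × 10⁻³ = 808.4 kN.

φR_n ≈ 808 kN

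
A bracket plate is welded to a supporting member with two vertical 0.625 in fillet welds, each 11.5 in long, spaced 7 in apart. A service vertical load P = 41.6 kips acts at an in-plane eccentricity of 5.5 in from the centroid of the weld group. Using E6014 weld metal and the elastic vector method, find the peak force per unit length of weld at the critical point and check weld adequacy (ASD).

f_max ≈ 4.12 kip/in; adequate

E60XX → F_EXX = 60 ksi.
Total weld length L_w = 23 in. Treat welds as unit-width lines.
Polar moment about centroid: J = 2[d³/12 + d(b/2)²] = 2[11.5³/12 + 11.5×3.5²] = 535.2 in³.
Direct shear f_v = P/L_w = 41.6 / 23 = 1.809 kip/in (vertical).
Torsion M = P·e = 41.6 × 5.5 = 228.8 kip·in.
Critical point at (x, y) = (3.5, 5.75) from centroid. f_tx = M·y/J = 2.458 kip/in; f_ty = M·x/J = 1.496 kip/in.
Resultant f_max = √[f_tx² + (f_v + f_ty)²] = √[2.458² + (1.809 + 1.496)²] = 4.119 kip/in.
Capacity per unit length: r_n/Ω = (1/2.0) × 0.6 × 60 × (0.707 × 0.625) = 7.954 kip/in.
4.119 ≤ 7.954 → adequate.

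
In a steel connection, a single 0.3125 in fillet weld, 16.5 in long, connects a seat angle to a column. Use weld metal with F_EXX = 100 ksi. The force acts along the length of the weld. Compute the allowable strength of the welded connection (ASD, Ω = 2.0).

R_n/Ω ≈ 109 kips

Effective throat t_e = 0.707 × 0.3125 = 0.2209 in.
Total length L = 16.5 in; A_we = 0.2209 × 16.5 = 3.645 in².
F_nw = 0.6 F_EXX = 0.6 × 100 = 60 ksi.
R_n = 60 × 3.645 = 218.7 kips; R_n/Ω = 218.7/2.0 = 109.4 kips.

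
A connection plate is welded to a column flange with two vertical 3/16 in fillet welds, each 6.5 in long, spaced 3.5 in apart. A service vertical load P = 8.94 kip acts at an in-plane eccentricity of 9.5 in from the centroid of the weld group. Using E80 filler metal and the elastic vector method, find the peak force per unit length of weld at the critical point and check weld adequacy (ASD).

E80XX → F_EXX = 80 ksi.
Total weld length L_w = 13 in. Treat welds as unit-width lines.
Polar moment about centroid: J = 2[d³/12 + d(b/2)²] = 2[6.5³/12 + 6.5×1.75²] = 85.58 in³.
Direct shear f_v = P/L_w = 8.94 / 13 = 0.6877 kip/in (vertical).
Torsion M = P·e = 8.94 × 9.5 = 84.93 kip·in.
Critical point at (x, y) = (1.75, 3.25) from centroid. f_tx = M·y/J = 3.225 kip/in; f_ty = M·x/J = 1.737 kip/in.
Resultant f_max = √[f_tx² + (f_v + f_ty)²] = √[3.225² + (0.6877 + 1.737)²] = 4.035 kip/in.
Capacity per unit length: r_n/Ω = (1/2.0) × 0.6 × 80 × (0.707 × 0.1875) = 3.181 kip/in.
4.035 > 3.181 → NOT adequate.

f_max ≈ 4.03 kip/in; NOT adequate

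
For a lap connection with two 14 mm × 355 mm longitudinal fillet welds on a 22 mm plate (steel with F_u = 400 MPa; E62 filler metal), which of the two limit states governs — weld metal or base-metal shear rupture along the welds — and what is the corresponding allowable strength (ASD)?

E62XX → F_EXX = 620 MPa.
t_e = 0.707 × 14 = 9.898 mm; L = 710 mm.
Weld metal: R_n/Ω = (1/2.0) × 0.6 × 620 × 9.898 × 710 × 10⁻³ = 1307 kN.
Base metal (shear rupture): R_n/Ω = (1/2.0) × 0.6 × 400 × 22 × 710 × 10⁻³ = 1874 kN.
Governing: weld metal.

R_n/Ω ≈ 1310 kN (weld metal governs)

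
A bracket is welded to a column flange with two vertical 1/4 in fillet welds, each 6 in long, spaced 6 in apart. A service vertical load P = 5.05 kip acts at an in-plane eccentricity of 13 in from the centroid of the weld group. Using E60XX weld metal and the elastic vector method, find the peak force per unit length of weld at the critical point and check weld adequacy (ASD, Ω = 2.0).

E60XX → F_EXX = 60 ksi.
Total weld length L_w = 12 in. Treat welds as unit-width lines.
Polar moment about centroid: J = 2[d³/12 + d(b/2)²] = 2[6³/12 + 6×3²] = 144 in³.
Direct shear f_v = P/L_w = 5.05 / 12 = 0.4208 kip/in (vertical).
Torsion M = P·e = 5.05 × 13 = 65.65 kip·in.
Critical point at (x, y) = (3, 3) from centroid. f_tx = M·y/J = 1.368 kip/in; f_ty = M·x/J = 1.368 kip/in.
Resultant f_max = √[f_tx² + (f_v + f_ty)²] = √[1.368² + (0.4208 + 1.368)²] = 2.252 kip/in.
Capacity per unit length: r_n/Ω = (1/2.0) × 0.6 × 60 × (0.707 × 0.25) = 3.181 kip/in.
2.252 ≤ 3.181 → adequate.

f_max ≈ 2.25 kip/in; adequate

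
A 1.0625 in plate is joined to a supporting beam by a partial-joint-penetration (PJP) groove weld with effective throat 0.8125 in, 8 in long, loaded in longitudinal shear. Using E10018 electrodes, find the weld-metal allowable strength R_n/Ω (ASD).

E100XX → F_EXX = 100 ksi.
Effective throat (given) t_e = 0.8125 in.
A_we = 0.8125 × 8 = 6.5 in².
F_nw = 0.6 F_EXX = 60 ksi.
R_n/Ω = (60 × 6.5) / 2.0 = 195 kips.

R_n/Ω ≈ 195 kips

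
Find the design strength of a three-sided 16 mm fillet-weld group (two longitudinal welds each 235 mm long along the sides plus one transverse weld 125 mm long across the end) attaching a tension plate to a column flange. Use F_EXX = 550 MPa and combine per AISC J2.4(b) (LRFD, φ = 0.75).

t_e = 0.707 × 16 = 11.31 mm.
R_nwl = 0.6 × 550 × 11.31 × 470 × 10⁻³ = 1754 kN (longitudinal, 2 welds).
R_nwt = 0.6 × 550 × 11.31 × 125 × 10⁻³ = 466.6 kN (transverse, base value).
(i) R_nwl + R_nwt = 2221 kN; (ii) 0.85 R_nwl + 1.5 R_nwt = 2191 kN.
R_n = max = 2221 kN [governs: (i)]; φR_n = 1666 kN.

φR_n ≈ 1670 kN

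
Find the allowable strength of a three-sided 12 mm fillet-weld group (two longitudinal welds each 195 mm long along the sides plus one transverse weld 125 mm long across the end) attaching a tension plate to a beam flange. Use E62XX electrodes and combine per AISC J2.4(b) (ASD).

R_n/Ω ≈ 819 kN

E62XX → F_EXX = 620 MPa.
t_e = 0.707 × 12 = 8.484 mm.
R_nwl = 0.6 × 620 × 8.484 × 390 × 10⁻³ = 1231 kN (longitudinal, 2 welds).
R_nwt = 0.6 × 620 × 8.484 × 125 × 10⁻³ = 394.5 kN (transverse, base value).
(i) R_nwl + R_nwt = 1625 kN; (ii) 0.85 R_nwl + 1.5 R_nwt = 1638 kN.
R_n = max = 1638 kN [governs: (ii)]; R_n/Ω = 819 kN.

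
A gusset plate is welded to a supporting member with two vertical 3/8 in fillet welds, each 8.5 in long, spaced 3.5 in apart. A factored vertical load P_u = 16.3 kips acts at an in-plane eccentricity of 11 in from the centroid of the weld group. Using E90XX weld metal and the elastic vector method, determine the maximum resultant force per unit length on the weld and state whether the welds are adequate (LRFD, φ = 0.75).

E90XX → F_EXX = 90 ksi.
Total weld length L_w = 17 in. Treat welds as unit-width lines.
Polar moment about centroid: J = 2[d³/12 + d(b/2)²] = 2[8.5³/12 + 8.5×1.75²] = 154.4 in³.
Direct shear f_v = P/L_w = 16.3 / 17 = 0.9588 kip/in (vertical).
Torsion M = P·e = 16.3 × 11 = 179.3 kip·in.
Critical point at (x, y) = (1.75, 4.25) from centroid. f_tx = M·y/J = 4.935 kip/in; f_ty = M·x/J = 2.032 kip/in.
Resultant f_max = √[f_tx² + (f_v + f_ty)²] = √[4.935² + (0.9588 + 2.032)²] = 5.77 kip/in.
Capacity per unit length: φr_n = 0.75 × 0.6 × 90 × (0.707 × 0.375) = 10.74 kip/in.
5.77 ≤ 10.74 → adequate.

f_max ≈ 5.77 kip/in; adequate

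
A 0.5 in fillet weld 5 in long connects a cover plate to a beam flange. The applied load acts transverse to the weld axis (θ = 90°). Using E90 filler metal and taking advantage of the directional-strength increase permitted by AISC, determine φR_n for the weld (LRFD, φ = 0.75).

E90XX → F_EXX = 90 ksi.
t_e = 0.707 × 0.5 = 0.3535 in; A_we = 0.3535 × 5 = 1.767 in².
Directional factor: 1.0 + 0.5 sin^1.5(90°) = 1.5.
F_nw = 0.6 × 90 × 1.5 = 81 ksi.
φR_n = 0.75 × 81 × 1.767 = 107.4 kips.

φR_n ≈ 107 kips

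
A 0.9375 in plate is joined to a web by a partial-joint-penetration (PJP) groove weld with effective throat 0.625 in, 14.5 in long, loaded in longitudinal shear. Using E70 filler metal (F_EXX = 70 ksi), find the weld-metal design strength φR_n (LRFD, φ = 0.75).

φR_n ≈ 285 kip

Effective throat (given) t_e = 0.625 in.
A_we = 0.625 × 14.5 = 9.062 in².
F_nw = 0.6 F_EXX = 42 ksi.
φR_n = 0.75 × 42 × 9.062 = 285.5 kip.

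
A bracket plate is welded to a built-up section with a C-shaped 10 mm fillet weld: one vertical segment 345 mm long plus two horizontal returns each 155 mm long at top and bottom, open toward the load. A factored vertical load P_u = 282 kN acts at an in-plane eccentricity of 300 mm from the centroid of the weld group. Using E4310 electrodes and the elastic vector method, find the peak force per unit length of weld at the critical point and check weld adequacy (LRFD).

f_max ≈ 1530 N/mm; NOT adequate

E43XX → F_EXX = 430 MPa.
Total weld length L_w = 655 mm. Treat welds as unit-width lines.
Centroid: x̄ = 2×155×77.5 / 655 = 36.68 mm from the vertical weld.
Polar moment about centroid: J = I_x + I_y = [345³/12 + 2×155×172.5²] + [345×36.68² + 2(155³/12 + 155×40.82²)] = 14250000 mm³.
Direct shear f_v = P/L_w = 282×10³ / 655 = 430.5 N/mm (vertical).
Torsion M = P·e = 282×10³ × 300 = 84600000 N·mm.
Critical point at (x, y) = (118.3, 172.5) from centroid. f_tx = M·y/J = 1024 N/mm; f_ty = M·x/J = 702.6 N/mm.
Resultant f_max = √[f_tx² + (f_v + f_ty)²] = √[1024² + (430.5 + 702.6)²] = 1527 N/mm.
Capacity per unit length: φr_n = 0.75 × 0.6 × 430 × (0.707 × 10) = 1368 N/mm.
1527 > 1368 → NOT adequate.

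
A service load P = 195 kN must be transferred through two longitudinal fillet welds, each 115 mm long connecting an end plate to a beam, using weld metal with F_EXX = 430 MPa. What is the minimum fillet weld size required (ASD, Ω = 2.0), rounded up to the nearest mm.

Total weld length L = 230 mm.
Required throat t_e = P × Ω / (0.6 F_EXX × L) = 195 × 2.0 / (0.6 × 430 × 230 × 10⁻³) = 6.572 mm.
Required leg w = t_e / 0.707 = 9.296 mm → use 10 mm.

w = 10 mm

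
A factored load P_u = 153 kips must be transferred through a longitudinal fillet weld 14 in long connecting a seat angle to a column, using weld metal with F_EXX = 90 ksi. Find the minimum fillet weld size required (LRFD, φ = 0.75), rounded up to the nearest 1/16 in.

Total weld length L = 14 in.
Required throat t_e = P_u / (φ × 0.6 F_EXX × L) = 153 / (0.75 × 0.6 × 90 × 14) = 0.2698 in.
Required leg w = t_e / 0.707 = 0.3817 in → use 7/16 in.

w = 7/16 in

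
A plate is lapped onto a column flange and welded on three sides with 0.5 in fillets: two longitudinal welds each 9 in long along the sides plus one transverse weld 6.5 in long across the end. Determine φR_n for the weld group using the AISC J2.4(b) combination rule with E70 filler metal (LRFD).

φR_n ≈ 279 kips

E70XX → F_EXX = 70 ksi.
t_e = 0.707 × 0.5 = 0.3535 in.
R_nwl = 0.6 × 70 × 0.3535 × 18 = 267.2 kips (longitudinal, 2 welds).
R_nwt = 0.6 × 70 × 0.3535 × 6.5 = 96.51 kips (transverse, base value).
(i) R_nwl + R_nwt = 363.8 kips; (ii) 0.85 R_nwl + 1.5 R_nwt = 371.9 kips.
R_n = max = 371.9 kips [governs: (ii)]; φR_n = 278.9 kips.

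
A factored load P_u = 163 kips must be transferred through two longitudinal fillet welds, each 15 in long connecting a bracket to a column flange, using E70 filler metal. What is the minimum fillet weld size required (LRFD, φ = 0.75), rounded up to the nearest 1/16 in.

w = 1/4 in

E70XX → F_EXX = 70 ksi.
Total weld length L = 30 in.
Required throat t_e = P_u / (φ × 0.6 F_EXX × L) = 163 / (0.75 × 0.6 × 70 × 30) = 0.1725 in.
Required leg w = t_e / 0.707 = 0.244 in → use 1/4 in.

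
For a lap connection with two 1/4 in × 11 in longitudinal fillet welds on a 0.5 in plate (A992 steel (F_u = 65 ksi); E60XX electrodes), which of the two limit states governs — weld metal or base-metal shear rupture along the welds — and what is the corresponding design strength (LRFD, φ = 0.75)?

E60XX → F_EXX = 60 ksi.
t_e = 0.707 × 0.25 = 0.1767 in; L = 22 in.
Weld metal: φR_n = 0.75 × 0.6 × 60 × 0.1767 × 22 = 105 kips.
Base metal (shear rupture): φR_n = 0.75 × 0.6 × 65 × 0.5 × 22 = 321.8 kips.
Governing: weld metal.

φR_n ≈ 105 kips (weld metal governs)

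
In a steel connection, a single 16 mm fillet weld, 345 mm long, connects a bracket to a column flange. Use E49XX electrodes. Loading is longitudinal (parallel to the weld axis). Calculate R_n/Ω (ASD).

E49XX → F_EXX = 490 MPa.
Effective throat t_e = 0.707 × 16 = 11.31 mm.
Total length L = 345 mm; A_we = 11.31 × 345 = 3903 mm².
F_nw = 0.6 F_EXX = 0.6 × 490 = 294 MPa.
R_n = 294 × 3903 × 10⁻³ = 1147 kN; R_n/Ω = 1147/2.0 = 573.7 kN.

R_n/Ω ≈ 574 kN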